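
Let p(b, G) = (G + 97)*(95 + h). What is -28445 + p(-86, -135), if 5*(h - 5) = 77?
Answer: -164151/5 ≈ -32830.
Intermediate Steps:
h = 102/5 (h = 5 + (⅕)*77 = 5 + 77/5 = 102/5 ≈ 20.400)
p(b, G) = 55969/5 + 577*G/5 (p(b, G) = (G + 97)*(95 + 102/5) = (97 + G)*(577/5) = 55969/5 + 577*G/5)
-28445 + p(-86, -135) = -28445 + (55969/5 + (577/5)*(-135)) = -28445 + (55969/5 - 15579) = -28445 - 21926/5 = -164151/5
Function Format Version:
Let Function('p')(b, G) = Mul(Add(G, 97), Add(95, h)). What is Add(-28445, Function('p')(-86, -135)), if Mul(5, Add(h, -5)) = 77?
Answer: Rational(-164151, 5) ≈ -32830.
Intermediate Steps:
h = Rational(102, 5) (h = Add(5, Mul(Rational(1, 5), 77)) = Add(5, Rational(77, 5)) = Rational(102, 5) ≈ 20.400)
Function('p')(b, G) = Add(Rational(55969, 5), Mul(Rational(577, 5), G)) (Function('p')(b, G) = Mul(Add(G, 97), Add(95, Rational(102, 5))) = Mul(Add(97, G), Rational(577, 5)) = Add(Rational(55969, 5), Mul(Rational(577, 5), G)))
Add(-28445, Function('p')(-86, -135)) = Add(-28445, Add(Rational(55969, 5), Mul(Rational(577, 5), -135))) = Add(-28445, Add(Rational(55969, 5), -15579)) = Add(-28445, Rational(-21926, 5)) = Rational(-164151, 5)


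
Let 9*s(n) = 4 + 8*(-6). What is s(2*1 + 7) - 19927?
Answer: -179387/9 ≈ -19932.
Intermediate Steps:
s(n) = -44/9 (s(n) = (4 + 8*(-6))/9 = (4 - 48)/9 = (⅑)*(-44) = -44/9)
s(2*1 + 7) - 19927 = -44/9 - 19927 = -179387/9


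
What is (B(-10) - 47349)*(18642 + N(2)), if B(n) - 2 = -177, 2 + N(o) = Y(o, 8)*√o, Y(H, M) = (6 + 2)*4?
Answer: -885847360 - 1520768*√2 ≈ -8.8800e+8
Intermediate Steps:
Y(H, M) = 32 (Y(H, M) = 8*4 = 32)
N(o) = -2 + 32*√o
B(n) = -175 (B(n) = 2 - 177 = -175)
(B(-10) - 47349)*(18642 + N(2)) = (-175 - 47349)*(18642 + (-2 + 32*√2)) = -47524*(18640 + 32*√2) = -885847360 - 1520768*√2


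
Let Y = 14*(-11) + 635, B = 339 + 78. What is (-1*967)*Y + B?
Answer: -464710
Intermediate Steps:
B = 417
Y = 481 (Y = -154 + 635 = 481)
(-1*967)*Y + B = -1*967*481 + 417 = -967*481 + 417 = -465127 + 417 = -464710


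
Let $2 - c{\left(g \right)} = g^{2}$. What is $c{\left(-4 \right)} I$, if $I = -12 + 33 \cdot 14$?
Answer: $-6300$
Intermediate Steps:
$c{\left(g \right)} = 2 - g^{2}$
$I = 450$ ($I = -12 + 462 = 450$)
$c{\left(-4 \right)} I = \left(2 - \left(-4\right)^{2}\right) 450 = \left(2 - 16\right) 450 = \left(-14\right) 450 = -6300$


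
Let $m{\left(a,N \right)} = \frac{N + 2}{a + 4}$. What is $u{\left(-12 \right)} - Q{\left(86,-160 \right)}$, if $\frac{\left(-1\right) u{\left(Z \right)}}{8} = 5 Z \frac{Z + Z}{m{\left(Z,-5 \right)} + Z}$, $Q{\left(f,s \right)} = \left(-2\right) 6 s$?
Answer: $- \frac{28800}{31} \approx -929.03$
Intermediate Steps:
$m{\left(a,N \right)} = \frac{2 + N}{4 + a}$
$Q{\left(f,s \right)} = - 12 s$
$u{\left(Z \right)} = - \frac{80 Z^{2}}{Z - \frac{3}{4 + Z}}$ ($u{\left(Z \right)} = - 8 \cdot 5 Z \frac{Z + Z}{\frac{2 - 5}{4 + Z} + Z} = - 8 \cdot 5 Z \frac{2 Z}{\frac{1}{4 + Z} \left(-3\right) + Z} = - 8 \cdot 5 Z \frac{2 Z}{- \frac{3}{4 + Z} + Z} = - 8 \cdot 5 Z \frac{2 Z}{Z - \frac{3}{4 + Z}} = - 8 \frac{10 Z^{2}}{Z - \frac{3}{4 + Z}} = - \frac{80 Z^{2}}{Z - \frac{3}{4 + Z}}$)
$u{\left(-12 \right)} - Q{\left(86,-160 \right)} = \frac{80 \left(-12\right)^{2} \left(-4 - -12\right)}{-3 - 12 \left(4 - 12\right)} - \left(-12\right) \left(-160\right) = 80 \cdot 144 \frac{1}{-3 - -96} \left(-4 + 12\right) - 1920 = 80 \cdot 144 \frac{1}{-3 + 96} \cdot 8 - 1920 = 80 \cdot 144 \cdot \frac{1}{93} \cdot 8 - 1920 = \frac{30720}{31} - 1920 = - \frac{28800}{31}$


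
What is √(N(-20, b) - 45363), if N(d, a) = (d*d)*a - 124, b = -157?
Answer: I*√108287 ≈ 329.07*I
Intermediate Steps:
N(d, a) = -124 + a*d² (N(d, a) = d²*a - 124 = a*d² - 124 = -124 + a*d²)
√(N(-20, b) - 45363) = √((-124 - 157*(-20)²) - 45363) = √((-124 - 157*400) - 45363) = √((-124 - 62800) - 45363) = √(-62924 - 45363) = √(-108287) = I*√108287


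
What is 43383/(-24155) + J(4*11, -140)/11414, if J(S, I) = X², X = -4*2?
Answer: -246813821/137852585 ≈ -1.7904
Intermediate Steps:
X = -8
J(S, I) = 64 (J(S, I) = (-8)² = 64)
43383/(-24155) + J(4*11, -140)/11414 = 43383/(-24155) + 64/11414 = 43383*(-1/24155) + 64*(1/11414) = -43383/24155 + 32/5707 = -246813821/137852585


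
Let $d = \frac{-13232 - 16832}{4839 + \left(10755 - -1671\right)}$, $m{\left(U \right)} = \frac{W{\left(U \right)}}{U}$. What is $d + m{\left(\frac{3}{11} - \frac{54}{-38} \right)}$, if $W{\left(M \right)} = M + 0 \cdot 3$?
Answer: $- \frac{12799}{17265} \approx -0.74133$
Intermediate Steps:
$W{\left(M \right)} = M$ ($W{\left(M \right)} = M + 0 = M$)
$m{\left(U \right)} = 1$ ($m{\left(U \right)} = \frac{U}{U} = 1$)
$d = - \frac{30064}{17265}$ ($d = - \frac{30064}{4839 + \left(10755 + 1671\right)} = - \frac{30064}{4839 + 12426} = - \frac{30064}{17265} \approx -1.7413$)
$d + m{\left(\frac{3}{11} - \frac{54}{-38} \right)} = - \frac{30064}{17265} + 1 = - \frac{12799}{17265}$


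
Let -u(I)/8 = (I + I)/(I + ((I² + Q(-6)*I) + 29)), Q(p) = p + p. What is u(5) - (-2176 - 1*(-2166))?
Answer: 90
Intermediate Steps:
Q(p) = 2*p
u(I) = -16*I/(29 + I² - 11*I) (u(I) = -8*(I + I)/(I + ((I² + (2*(-6))*I) + 29)) = -8*2*I/(I + ((I² - 12*I) + 29)) = -8*2*I/(I + (29 + I² - 12*I)) = -8*2*I/(29 + I² - 11*I) = -16*I/(29 + I² - 11*I))
u(5) - (-2176 - 1*(-2166)) = -16*5/(29 + 5² - 11*5) - (-2176 - 1*(-2166)) = -16*5/(29 + 25 - 55) - (-2176 + 2166) = -16*5/(-1) - 1*(-10) = -16*5*(-1) + 10 = 80 + 10 = 90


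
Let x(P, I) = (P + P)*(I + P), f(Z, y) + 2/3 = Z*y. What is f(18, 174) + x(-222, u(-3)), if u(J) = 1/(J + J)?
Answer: 305320/3 ≈ 1.0177e+5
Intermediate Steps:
u(J) = 1/(2*J)
f(Z, y) = -⅔ + Z*y
x(P, I) = 2*P*(I + P) (x(P, I) = (2*P)*(I + P) = 2*P*(I + P))
f(18, 174) + x(-222, u(-3)) = (-⅔ + 18*174) + 2*(-222)*((½)/(-3) - 222) = (-⅔ + 3132) + 2*(-222)*((½)*(-⅓) - 222) = 9394/3 + 2*(-222)*(-⅙ - 222) = 9394/3 + 2*(-222)*(-1333/6) = 9394/3 + 98642 = 305320/3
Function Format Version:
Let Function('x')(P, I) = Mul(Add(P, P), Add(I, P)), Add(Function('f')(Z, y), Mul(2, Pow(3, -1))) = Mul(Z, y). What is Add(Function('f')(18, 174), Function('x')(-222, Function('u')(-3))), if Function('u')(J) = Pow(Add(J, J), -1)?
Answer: Rational(305320, 3) ≈ 1.0177e+5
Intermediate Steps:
Function('u')(J) = Mul(Rational(1, 2), Pow(J, -1)) (Function('u')(J) = Pow(Mul(2, J), -1) = Mul(Rational(1, 2), Pow(J, -1)))
Function('f')(Z, y) = Add(Rational(-2, 3), Mul(Z, y))
Function('x')(P, I) = Mul(2, P, Add(I, P)) (Function('x')(P, I) = Mul(Mul(2, P), Add(I, P)) = Mul(2, P, Add(I, P)))
Add(Function('f')(18, 174), Function('x')(-222, Function('u')(-3))) = Add(Add(Rational(-2, 3), Mul(18, 174)), Mul(2, -222, Add(Mul(Rational(1, 2), Pow(-3, -1)), -222))) = Add(Add(Rational(-2, 3), 3132), Mul(2, -222, Add(Mul(Rational(1, 2), Rational(-1, 3)), -222))) = Add(Rational(9394, 3), Mul(2, -222, Add(Rational(-1, 6), -222))) = Add(Rational(9394, 3), Mul(2, -222, Rational(-1333, 6))) = Add(Rational(9394, 3), 98642) = Rational(305320, 3)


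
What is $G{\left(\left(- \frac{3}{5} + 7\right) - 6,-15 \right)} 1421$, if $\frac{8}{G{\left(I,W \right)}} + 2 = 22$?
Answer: $\frac{2842}{5} \approx 568.4$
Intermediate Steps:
$G{\left(I,W \right)} = \frac{2}{5}$ ($G{\left(I,W \right)} = \frac{8}{-2 + 22} = \frac{8}{20} = 8 \cdot \frac{1}{20} = \frac{2}{5}$)
$G{\left(\left(- \frac{3}{5} + 7\right) - 6,-15 \right)} 1421 = \frac{2}{5} \cdot 1421 = \frac{2842}{5}$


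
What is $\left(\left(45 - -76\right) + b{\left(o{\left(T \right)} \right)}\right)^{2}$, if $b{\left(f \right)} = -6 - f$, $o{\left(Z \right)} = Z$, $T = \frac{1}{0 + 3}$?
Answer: $\frac{118336}{9} \approx 13148.0$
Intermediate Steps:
$T = \frac{1}{3} \approx 0.33333$
$\left(\left(45 - -76\right) + b{\left(o{\left(T \right)} \right)}\right)^{2} = \left(\left(45 - -76\right) - \frac{19}{3}\right)^{2} = \left(\left(45 + 76\right) - \frac{19}{3}\right)^{2} = \left(121 - \frac{19}{3}\right)^{2} = \left(\frac{344}{3}\right)^{2} = \frac{118336}{9}$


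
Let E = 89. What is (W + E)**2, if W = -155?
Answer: 4356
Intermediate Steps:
(W + E)**2 = (-155 + 89)**2 = (-66)**2 = 4356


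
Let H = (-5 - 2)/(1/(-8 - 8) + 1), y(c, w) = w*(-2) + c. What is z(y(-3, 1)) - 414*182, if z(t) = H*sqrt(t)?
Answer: -75348 - 112*I*sqrt(5)/15 ≈ -75348.0 - 16.696*I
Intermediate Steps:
y(c, w) = c - 2*w (y(c, w) = -2*w + c = c - 2*w)
H = -112/15 (H = -7/(1/(-16) + 1) = -7/(-1/16 + 1) = -7/15/16 = -7*16/15 = -112/15 ≈ -7.4667)
z(t) = -112*sqrt(t)/15
z(y(-3, 1)) - 414*182 = -112*sqrt(-3 - 2*1)/15 - 414*182 = -112*sqrt(-3 - 2)/15 - 75348 = -112*I*sqrt(5)/15 - 75348 = -75348 - 112*I*sqrt(5)/15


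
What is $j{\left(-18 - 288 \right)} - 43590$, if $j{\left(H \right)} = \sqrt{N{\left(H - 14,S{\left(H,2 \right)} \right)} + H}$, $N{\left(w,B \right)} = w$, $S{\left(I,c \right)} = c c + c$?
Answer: $-43590 + i \sqrt{626} \approx -43590.0 + 25.02 i$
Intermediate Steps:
$S{\left(I,c \right)} = c + c^{2}$ ($S{\left(I,c \right)} = c^{2} + c = c + c^{2}$)
$j{\left(H \right)} = \sqrt{-14 + 2 H}$ ($j{\left(H \right)} = \sqrt{\left(H - 14\right) + H} = \sqrt{\left(-14 + H\right) + H} = \sqrt{-14 + 2 H}$)
$j{\left(-18 - 288 \right)} - 43590 = \sqrt{-14 + 2 \left(-18 - 288\right)} - 43590 = \sqrt{-14 + 2 \left(-306\right)} - 43590 = \sqrt{-14 - 612} - 43590 = \sqrt{-626} - 43590 = i \sqrt{626} - 43590 = -43590 + i \sqrt{626}$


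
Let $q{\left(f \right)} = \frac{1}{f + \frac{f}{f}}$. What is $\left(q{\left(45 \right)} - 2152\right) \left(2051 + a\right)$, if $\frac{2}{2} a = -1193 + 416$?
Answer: $- \frac{63057267}{23} \approx -2.7416 \cdot 10^{6}$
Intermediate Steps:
$a = -777$ ($a = -1193 + 416 = -777$)
$q{\left(f \right)} = \frac{1}{1 + f}$ ($q{\left(f \right)} = \frac{1}{f + 1} = \frac{1}{1 + f}$)
$\left(q{\left(45 \right)} - 2152\right) \left(2051 + a\right) = \left(\frac{1}{1 + 45} - 2152\right) \left(2051 - 777\right) = \left(\frac{1}{46} - 2152\right) 1274 = \left(- \frac{98991}{46}\right) 1274 = - \frac{63057267}{23}$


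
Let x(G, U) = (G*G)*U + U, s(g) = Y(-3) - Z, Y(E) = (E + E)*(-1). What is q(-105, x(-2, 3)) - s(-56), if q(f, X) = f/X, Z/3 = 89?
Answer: 254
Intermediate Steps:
Z = 267 (Z = 3*89 = 267)
Y(E) = -2*E (Y(E) = (2*E)*(-1) = -2*E)
s(g) = -261 (s(g) = -2*(-3) - 1*267 = 6 - 267 = -261)
x(G, U) = U + U*G**2 (x(G, U) = G**2*U + U = U*G**2 + U = U + U*G**2)
q(f, X) = f/X
q(-105, x(-2, 3)) - s(-56) = -105*1/(3*(1 + (-2)**2)) - 1*(-261) = -105*1/(3*(1 + 4)) + 261 = -105/(3*5) + 261 = -105/15 + 261 = -105*1/15 + 261 = -7 + 261 = 254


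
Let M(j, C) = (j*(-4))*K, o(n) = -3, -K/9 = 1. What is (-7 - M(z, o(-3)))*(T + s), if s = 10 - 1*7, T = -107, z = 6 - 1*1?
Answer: 19448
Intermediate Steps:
K = -9 (K = -9*1 = -9)
z = 5 (z = 6 - 1 = 5)
s = 3 (s = 10 - 7 = 3)
M(j, C) = 36*j (M(j, C) = (j*(-4))*(-9) = -4*j*(-9) = 36*j)
(-7 - M(z, o(-3)))*(T + s) = (-7 - 36*5)*(-107 + 3) = (-7 - 1*180)*(-104) = (-7 - 180)*(-104) = -187*(-104) = 19448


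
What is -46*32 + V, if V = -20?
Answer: -1492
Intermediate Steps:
-46*32 + V = -46*32 - 20 = -1472 - 20 = -1492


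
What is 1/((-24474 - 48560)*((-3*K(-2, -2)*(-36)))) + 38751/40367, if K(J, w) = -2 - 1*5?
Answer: 2139586284071/2228811589368 ≈ 0.95997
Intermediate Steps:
K(J, w) = -7 (K(J, w) = -2 - 5 = -7)
1/((-24474 - 48560)*((-3*K(-2, -2)*(-36)))) + 38751/40367 = 1/((-24474 - 48560)*((-3*(-7)*(-36)))) + 38751/40367 = 1/((-73034)*((21*(-36)))) + 38751*(1/40367) = -1/73034/(-756) + 38751/40367 = -1/73034*(-1/756) + 38751/40367 = 1/55213704 + 38751/40367 = 2139586284071/2228811589368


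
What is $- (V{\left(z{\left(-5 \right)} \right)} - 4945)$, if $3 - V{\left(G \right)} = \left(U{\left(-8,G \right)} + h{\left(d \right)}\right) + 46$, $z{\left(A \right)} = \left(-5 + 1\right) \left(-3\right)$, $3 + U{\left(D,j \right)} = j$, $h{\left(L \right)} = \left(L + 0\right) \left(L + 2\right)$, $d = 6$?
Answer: $5045$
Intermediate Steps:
$h{\left(L \right)} = L \left(2 + L\right)$
$U{\left(D,j \right)} = -3 + j$
$z{\left(A \right)} = 12$ ($z{\left(A \right)} = \left(-4\right) \left(-3\right) = 12$)
$V{\left(G \right)} = -88 - G$ ($V{\left(G \right)} = 3 - \left(\left(\left(-3 + G\right) + 6 \left(2 + 6\right)\right) + 46\right) = 3 - \left(\left(\left(-3 + G\right) + 6 \cdot 8\right) + 46\right) = 3 - \left(\left(\left(-3 + G\right) + 48\right) + 46\right) = 3 - \left(\left(45 + G\right) + 46\right) = 3 - \left(91 + G\right) = -88 - G$)
$- (V{\left(z{\left(-5 \right)} \right)} - 4945) = - (\left(-88 - 12\right) - 4945) = - (-100 - 4945) = \left(-1\right) \left(-5045\right) = 5045$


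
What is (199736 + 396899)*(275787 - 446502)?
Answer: -101854544025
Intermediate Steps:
(199736 + 396899)*(275787 - 446502) = 596635*(-170715) = -101854544025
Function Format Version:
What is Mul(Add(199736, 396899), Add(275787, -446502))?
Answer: -101854544025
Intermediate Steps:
Mul(Add(199736, 396899), Add(275787, -446502)) = Mul(596635, -170715) = -101854544025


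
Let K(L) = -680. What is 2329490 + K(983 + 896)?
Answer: 2328810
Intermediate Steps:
2329490 + K(983 + 896) = 2329490 - 680 = 2328810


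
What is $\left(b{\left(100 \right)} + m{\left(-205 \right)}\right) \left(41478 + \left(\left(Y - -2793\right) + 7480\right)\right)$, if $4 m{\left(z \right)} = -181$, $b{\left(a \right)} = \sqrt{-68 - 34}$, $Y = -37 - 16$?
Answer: $- \frac{4678669}{2} + 51698 i \sqrt{102} \approx -2.3393 \cdot 10^{6} + 5.2212 \cdot 10^{5} i$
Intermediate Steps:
$Y = -53$ ($Y = -37 - 16 = -53$)
$b{\left(a \right)} = i \sqrt{102}$ ($b{\left(a \right)} = \sqrt{-102} = i \sqrt{102}$)
$m{\left(z \right)} = - \frac{181}{4}$ ($m{\left(z \right)} = \frac{1}{4} \left(-181\right) = - \frac{181}{4}$)
$\left(b{\left(100 \right)} + m{\left(-205 \right)}\right) \left(41478 + \left(\left(Y - -2793\right) + 7480\right)\right) = \left(i \sqrt{102} - \frac{181}{4}\right) \left(41478 + \left(\left(-53 - -2793\right) + 7480\right)\right) = \left(- \frac{181}{4} + i \sqrt{102}\right) \left(41478 + \left(\left(-53 + 2793\right) + 7480\right)\right) = \left(- \frac{181}{4} + i \sqrt{102}\right) \left(41478 + \left(2740 + 7480\right)\right) = \left(- \frac{181}{4} + i \sqrt{102}\right) \left(41478 + 10220\right) = \left(- \frac{181}{4} + i \sqrt{102}\right) 51698 = - \frac{4678669}{2} + 51698 i \sqrt{102}$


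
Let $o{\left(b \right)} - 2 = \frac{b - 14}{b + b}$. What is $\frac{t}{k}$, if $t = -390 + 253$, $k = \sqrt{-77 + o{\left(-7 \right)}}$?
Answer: $\frac{137 i \sqrt{6}}{21} \approx 15.98 i$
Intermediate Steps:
$o{\left(b \right)} = 2 + \frac{-14 + b}{2 b}$ ($o{\left(b \right)} = 2 + \frac{b - 14}{b + b} = 2 + \frac{-14 + b}{2 b}$)
$k = \frac{7 i \sqrt{6}}{2}$ ($k = \sqrt{-77 + \left(\frac{5}{2} - \frac{7}{-7}\right)} = \sqrt{-77 + \left(\frac{5}{2} - -1\right)} = \sqrt{-77 + \left(\frac{5}{2} + 1\right)} = \sqrt{-77 + \frac{7}{2}} = \sqrt{- \frac{147}{2}} = \frac{7 i \sqrt{6}}{2} \approx 8.5732 i$)
$t = -137$
$\frac{t}{k} = - \frac{137}{\frac{7}{2} i \sqrt{6}} = - 137 \left(- \frac{i \sqrt{6}}{21}\right) = \frac{137 i \sqrt{6}}{21}$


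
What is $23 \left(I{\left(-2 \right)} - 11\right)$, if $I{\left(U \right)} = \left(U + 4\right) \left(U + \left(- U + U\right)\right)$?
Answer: $-345$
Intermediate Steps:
$I{\left(U \right)} = U \left(4 + U\right)$ ($I{\left(U \right)} = \left(4 + U\right) \left(U + 0\right) = \left(4 + U\right) U = U \left(4 + U\right)$)
$23 \left(I{\left(-2 \right)} - 11\right) = 23 \left(- 2 \left(4 - 2\right) - 11\right) = 23 \left(\left(-2\right) 2 - 11\right) = 23 \left(-4 - 11\right) = 23 \left(-15\right) = -345$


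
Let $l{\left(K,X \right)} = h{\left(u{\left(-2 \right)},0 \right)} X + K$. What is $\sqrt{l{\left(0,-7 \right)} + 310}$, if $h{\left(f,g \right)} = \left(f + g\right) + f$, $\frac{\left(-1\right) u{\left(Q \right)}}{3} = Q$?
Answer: $\sqrt{226} \approx 15.033$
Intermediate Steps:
$u{\left(Q \right)} = - 3 Q$
$h{\left(f,g \right)} = g + 2 f$
$l{\left(K,X \right)} = K + 12 X$ ($l{\left(K,X \right)} = \left(0 + 2 \left(\left(-3\right) \left(-2\right)\right)\right) X + K = \left(0 + 2 \cdot 6\right) X + K = \left(0 + 12\right) X + K = 12 X + K = K + 12 X$)
$\sqrt{l{\left(0,-7 \right)} + 310} = \sqrt{\left(0 + 12 \left(-7\right)\right) + 310} = \sqrt{\left(0 - 84\right) + 310} = \sqrt{-84 + 310} = \sqrt{226}$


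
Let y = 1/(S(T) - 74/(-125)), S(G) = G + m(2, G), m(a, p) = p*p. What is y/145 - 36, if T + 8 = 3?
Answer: -2687231/74646 ≈ -36.000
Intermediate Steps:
T = -5 (T = -8 + 3 = -5)
m(a, p) = p**2
S(G) = G + G**2
y = 125/2574 (y = 1/(-5*(1 - 5) - 74/(-125)) = 1/(-5*(-4) - 74*(-1/125)) = 1/(20 + 74/125) = 1/(2574/125) = 125/2574 ≈ 0.048563)
y/145 - 36 = (125/2574)/145 - 36 = (1/145)*(125/2574) - 36 = 25/74646 - 36 = -2687231/74646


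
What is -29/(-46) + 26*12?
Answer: 14381/46 ≈ 312.63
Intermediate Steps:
-29/(-46) + 26*12 = -29*(-1/46) + 312 = 29/46 + 312 = 14381/46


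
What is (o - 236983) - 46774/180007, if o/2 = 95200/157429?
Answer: -6715673653488195/28338322003 ≈ -2.3698e+5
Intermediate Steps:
o = 190400/157429 (o = 2*(95200/157429) = 190400/157429 ≈ 1.2094)
(o - 236983) - 46774/180007 = (190400/157429 - 236983) - 46774/180007 = -37307806307/157429 - 46774*1/180007 = -37307806307/157429 - 46774/180007 = -6715673653488195/28338322003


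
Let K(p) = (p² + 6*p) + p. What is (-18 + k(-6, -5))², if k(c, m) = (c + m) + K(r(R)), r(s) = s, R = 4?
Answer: 225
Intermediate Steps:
K(p) = p² + 7*p
k(c, m) = 44 + c + m (k(c, m) = (c + m) + 4*(7 + 4) = (c + m) + 4*11 = (c + m) + 44 = 44 + c + m)
(-18 + k(-6, -5))² = (-18 + (44 - 6 - 5))² = (-18 + 33)² = 15² = 225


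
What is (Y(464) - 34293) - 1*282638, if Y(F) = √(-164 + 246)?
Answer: -316931 + √82 ≈ -3.1692e+5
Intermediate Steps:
Y(F) = √82
(Y(464) - 34293) - 1*282638 = (√82 - 34293) - 1*282638 = (-34293 + √82) - 282638 = -316931 + √82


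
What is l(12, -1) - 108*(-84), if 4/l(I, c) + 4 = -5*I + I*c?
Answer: 172367/19 ≈ 9072.0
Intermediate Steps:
l(I, c) = 4/(-4 - 5*I + I*c) (l(I, c) = 4/(-4 + (-5*I + I*c)) = 4/(-4 - 5*I + I*c))
l(12, -1) - 108*(-84) = 4/(-4 - 5*12 + 12*(-1)) - 108*(-84) = 4/(-4 - 60 - 12) + 9072 = 4/(-76) + 9072 = 4*(-1/76) + 9072 = -1/19 + 9072 = 172367/19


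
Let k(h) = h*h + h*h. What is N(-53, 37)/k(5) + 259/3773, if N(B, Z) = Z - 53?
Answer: -3387/13475 ≈ -0.25135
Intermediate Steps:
N(B, Z) = -53 + Z
k(h) = 2*h**2 (k(h) = h**2 + h**2 = 2*h**2)
N(-53, 37)/k(5) + 259/3773 = (-53 + 37)/((2*5**2)) + 259/3773 = -16/(2*25) + 259*(1/3773) = -16/50 + 37/539 = -16*1/50 + 37/539 = -8/25 + 37/539 = -3387/13475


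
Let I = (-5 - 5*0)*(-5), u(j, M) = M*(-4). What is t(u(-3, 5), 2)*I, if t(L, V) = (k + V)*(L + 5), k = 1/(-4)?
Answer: -2625/4 ≈ -656.25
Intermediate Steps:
k = -1/4 ≈ -0.25000
u(j, M) = -4*M
I = 25 (I = (-5 + 0)*(-5) = -5*(-5) = 25)
t(L, V) = (5 + L)*(-1/4 + V) (t(L, V) = (-1/4 + V)*(L + 5) = (-1/4 + V)*(5 + L) = (5 + L)*(-1/4 + V))
t(u(-3, 5), 2)*I = (-5/4 + 5*2 - (-1)*5 - 4*5*2)*25 = (-5/4 + 10 - 1/4*(-20) - 20*2)*25 = (-5/4 + 10 + 5 - 40)*25 = -105/4*25 = -2625/4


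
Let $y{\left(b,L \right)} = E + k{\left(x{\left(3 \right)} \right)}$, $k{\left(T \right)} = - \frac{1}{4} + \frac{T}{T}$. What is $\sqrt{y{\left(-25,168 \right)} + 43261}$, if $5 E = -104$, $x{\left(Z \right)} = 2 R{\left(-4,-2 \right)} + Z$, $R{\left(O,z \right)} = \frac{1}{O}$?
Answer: $\frac{3 \sqrt{480455}}{10} \approx 207.94$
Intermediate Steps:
$x{\left(Z \right)} = - \frac{1}{2} + Z$ ($x{\left(Z \right)} = \frac{2}{-4} + Z = 2 \left(- \frac{1}{4}\right) + Z = - \frac{1}{2} + Z$)
$k{\left(T \right)} = \frac{3}{4}$ ($k{\left(T \right)} = \left(-1\right) \frac{1}{4} + 1 = - \frac{1}{4} + 1 = \frac{3}{4}$)
$E = - \frac{104}{5}$ ($E = \frac{1}{5} \left(-104\right) = - \frac{104}{5} \approx -20.8$)
$y{\left(b,L \right)} = - \frac{401}{20}$ ($y{\left(b,L \right)} = - \frac{104}{5} + \frac{3}{4} = - \frac{401}{20}$)
$\sqrt{y{\left(-25,168 \right)} + 43261} = \sqrt{- \frac{401}{20} + 43261} = \sqrt{\frac{864819}{20}} = \frac{3 \sqrt{480455}}{10}$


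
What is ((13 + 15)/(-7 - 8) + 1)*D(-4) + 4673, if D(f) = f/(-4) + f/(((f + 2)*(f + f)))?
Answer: 93447/20 ≈ 4672.4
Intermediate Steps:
D(f) = 1/(2*(2 + f)) - f/4 (D(f) = f*(-1/4) + f/(((2 + f)*(2*f))) = -f/4 + f/((2*f*(2 + f))) = -f/4 + f*(1/(2*f*(2 + f))) = -f/4 + 1/(2*(2 + f)) = 1/(2*(2 + f)) - f/4)
((13 + 15)/(-7 - 8) + 1)*D(-4) + 4673 = ((13 + 15)/(-7 - 8) + 1)*((2 - 1*(-4)**2 - 2*(-4))/(4*(2 - 4))) + 4673 = (28/(-15) + 1)*((1/4)*(2 - 1*16 + 8)/(-2)) + 4673 = (28*(-1/15) + 1)*((1/4)*(-1/2)*(2 - 16 + 8)) + 4673 = (-28/15 + 1)*((1/4)*(-1/2)*(-6)) + 4673 = -13/15*3/4 + 4673 = -13/20 + 4673 = 93447/20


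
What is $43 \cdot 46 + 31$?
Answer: $2009$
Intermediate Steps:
$43 \cdot 46 + 31 = 1978 + 31 = 2009$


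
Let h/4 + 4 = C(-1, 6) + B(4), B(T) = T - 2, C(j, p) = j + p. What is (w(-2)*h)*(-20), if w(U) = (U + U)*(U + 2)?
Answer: 0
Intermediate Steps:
B(T) = -2 + T
w(U) = 2*U*(2 + U) (w(U) = (2*U)*(2 + U) = 2*U*(2 + U))
h = 12 (h = -16 + 4*((-1 + 6) + (-2 + 4)) = -16 + 4*(5 + 2) = -16 + 4*7 = -16 + 28 = 12)
(w(-2)*h)*(-20) = ((2*(-2)*(2 - 2))*12)*(-20) = ((2*(-2)*0)*12)*(-20) = (0*12)*(-20) = 0*(-20) = 0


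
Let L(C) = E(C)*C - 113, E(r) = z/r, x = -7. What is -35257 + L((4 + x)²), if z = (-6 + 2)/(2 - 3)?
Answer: -35366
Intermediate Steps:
z = 4 (z = -4/(-1) = -4*(-1) = 4)
E(r) = 4/r
L(C) = -109 (L(C) = (4/C)*C - 113 = 4 - 113 = -109)
-35257 + L((4 + x)²) = -35257 - 109 = -35366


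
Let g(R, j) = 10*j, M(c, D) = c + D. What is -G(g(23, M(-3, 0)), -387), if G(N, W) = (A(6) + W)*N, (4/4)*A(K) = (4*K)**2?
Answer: 5670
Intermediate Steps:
M(c, D) = D + c
A(K) = 16*K**2 (A(K) = (4*K)**2 = 16*K**2)
G(N, W) = N*(576 + W) (G(N, W) = (16*6**2 + W)*N = (16*36 + W)*N = (576 + W)*N = N*(576 + W))
-G(g(23, M(-3, 0)), -387) = -10*(0 - 3)*(576 - 387) = -10*(-3)*189 = -(-30)*189 = -1*(-5670) = 5670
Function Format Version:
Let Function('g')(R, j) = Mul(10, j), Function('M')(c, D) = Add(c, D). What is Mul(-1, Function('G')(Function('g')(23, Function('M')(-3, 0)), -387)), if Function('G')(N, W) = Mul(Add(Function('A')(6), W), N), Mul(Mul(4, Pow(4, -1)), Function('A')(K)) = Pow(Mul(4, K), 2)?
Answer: 5670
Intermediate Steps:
Function('M')(c, D) = Add(D, c)
Function('A')(K) = Mul(16, Pow(K, 2)) (Function('A')(K) = Pow(Mul(4, K), 2) = Mul(16, Pow(K, 2)))
Function('G')(N, W) = Mul(N, Add(576, W)) (Function('G')(N, W) = Mul(Add(Mul(16, Pow(6, 2)), W), N) = Mul(Add(Mul(16, 36), W), N) = Mul(Add(576, W), N) = Mul(N, Add(576, W)))
Mul(-1, Function('G')(Function('g')(23, Function('M')(-3, 0)), -387)) = Mul(-1, Mul(Mul(10, Add(0, -3)), Add(576, -387))) = Mul(-1, Mul(Mul(10, -3), 189)) = Mul(-1, Mul(-30, 189)) = Mul(-1, -5670) = 5670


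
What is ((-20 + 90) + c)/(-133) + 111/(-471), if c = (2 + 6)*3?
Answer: -19679/20881 ≈ -0.94244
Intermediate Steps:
c = 24 (c = 8*3 = 24)
((-20 + 90) + c)/(-133) + 111/(-471) = ((-20 + 90) + 24)/(-133) + 111/(-471) = (70 + 24)*(-1/133) + 111*(-1/471) = 94*(-1/133) - 37/157 = -94/133 - 37/157 = -19679/20881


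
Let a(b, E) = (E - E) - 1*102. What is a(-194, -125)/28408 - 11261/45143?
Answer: -162253537/641211172 ≈ -0.25304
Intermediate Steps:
a(b, E) = -102 (a(b, E) = 0 - 102 = -102)
a(-194, -125)/28408 - 11261/45143 = -102/28408 - 11261/45143 = -102*1/28408 - 11261*1/45143 = -51/14204 - 11261/45143 = -162253537/641211172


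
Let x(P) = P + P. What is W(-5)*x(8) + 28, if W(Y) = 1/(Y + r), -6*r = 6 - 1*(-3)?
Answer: 332/13 ≈ 25.538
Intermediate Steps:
r = -3/2 (r = -(6 - 1*(-3))/6 = -(6 + 3)/6 = -⅙*9 = -3/2 ≈ -1.5000)
W(Y) = 1/(-3/2 + Y) (W(Y) = 1/(Y - 3/2) = 1/(-3/2 + Y))
x(P) = 2*P
W(-5)*x(8) + 28 = (2/(-3 + 2*(-5)))*(2*8) + 28 = (2/(-3 - 10))*16 + 28 = (2/(-13))*16 + 28 = (2*(-1/13))*16 + 28 = -2/13*16 + 28 = -32/13 + 28 = 332/13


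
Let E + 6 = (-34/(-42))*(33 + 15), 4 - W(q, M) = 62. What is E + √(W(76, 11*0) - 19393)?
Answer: 230/7 + I*√19451 ≈ 32.857 + 139.47*I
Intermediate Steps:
W(q, M) = -58 (W(q, M) = 4 - 1*62 = 4 - 62 = -58)
E = 230/7 (E = -6 + (-34/(-42))*(33 + 15) = -6 - 34*(-1/42)*48 = -6 + (17/21)*48 = -6 + 272/7 = 230/7 ≈ 32.857)
E + √(W(76, 11*0) - 19393) = 230/7 + √(-58 - 19393) = 230/7 + √(-19451) = 230/7 + I*√19451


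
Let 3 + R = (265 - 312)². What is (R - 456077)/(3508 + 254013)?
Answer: -41261/23411 ≈ -1.7625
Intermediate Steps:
R = 2206 (R = -3 + (265 - 312)² = -3 + (-47)² = -3 + 2209 = 2206)
(R - 456077)/(3508 + 254013) = (2206 - 456077)/(3508 + 254013) = -453871/257521 = -453871*1/257521 = -41261/23411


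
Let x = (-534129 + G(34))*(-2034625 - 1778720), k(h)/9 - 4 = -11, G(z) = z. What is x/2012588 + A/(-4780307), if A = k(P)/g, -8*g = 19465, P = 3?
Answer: 27073023949057571371539/26752664034343420 ≈ 1.0120e+6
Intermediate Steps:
g = -19465/8 (g = -1/8*19465 = -19465/8 ≈ -2433.1)
k(h) = -63 (k(h) = 36 + 9*(-11) = 36 - 99 = -63)
x = 2036688497775 (x = (-534129 + 34)*(-2034625 - 1778720) = -534095*(-3813345) = 2036688497775)
A = 504/19465 (A = -63/(-19465/8) = -63*(-8/19465) = 504/19465 ≈ 0.025893)
x/2012588 + A/(-4780307) = 2036688497775/2012588 + (504/19465)/(-4780307) = 2036688497775*(1/2012588) + (504/19465)*(-1/4780307) = 2036688497775/2012588 - 72/13292667965 = 27073023949057571371539/26752664034343420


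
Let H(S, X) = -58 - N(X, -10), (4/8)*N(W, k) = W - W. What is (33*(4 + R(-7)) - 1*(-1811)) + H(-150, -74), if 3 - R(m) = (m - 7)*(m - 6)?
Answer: -4022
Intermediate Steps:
N(W, k) = 0 (N(W, k) = 2*(W - W) = 2*0 = 0)
R(m) = 3 - (-7 + m)*(-6 + m) (R(m) = 3 - (m - 7)*(m - 6) = 3 - (-7 + m)*(-6 + m))
H(S, X) = -58 (H(S, X) = -58 - 1*0 = -58 + 0 = -58)
(33*(4 + R(-7)) - 1*(-1811)) + H(-150, -74) = (33*(4 + (-39 - 1*(-7)² + 13*(-7))) - 1*(-1811)) - 58 = (33*(4 + (-39 - 1*49 - 91)) + 1811) - 58 = (33*(4 + (-39 - 49 - 91)) + 1811) - 58 = (33*(4 - 179) + 1811) - 58 = (33*(-175) + 1811) - 58 = (-5775 + 1811) - 58 = -3964 - 58 = -4022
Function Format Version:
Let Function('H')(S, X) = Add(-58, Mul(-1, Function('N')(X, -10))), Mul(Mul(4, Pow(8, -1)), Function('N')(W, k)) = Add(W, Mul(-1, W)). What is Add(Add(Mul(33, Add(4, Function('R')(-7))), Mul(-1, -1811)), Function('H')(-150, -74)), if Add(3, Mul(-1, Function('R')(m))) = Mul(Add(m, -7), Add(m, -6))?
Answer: -4022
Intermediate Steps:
Function('N')(W, k) = 0 (Function('N')(W, k) = Mul(2, Add(W, Mul(-1, W))) = Mul(2, 0) = 0)
Function('R')(m) = Add(3, Mul(-1, Add(-7, m), Add(-6, m))) (Function('R')(m) = Add(3, Mul(-1, Mul(Add(m, -7), Add(m, -6)))) = Add(3, Mul(-1, Mul(Add(-7, m), Add(-6, m)))) = Add(3, Mul(-1, Add(-7, m), Add(-6, m))))
Function('H')(S, X) = -58 (Function('H')(S, X) = Add(-58, Mul(-1, 0)) = Add(-58, 0) = -58)
Add(Add(Mul(33, Add(4, Function('R')(-7))), Mul(-1, -1811)), Function('H')(-150, -74)) = Add(Add(Mul(33, Add(4, Add(-39, Mul(-1, Pow(-7, 2)), Mul(13, -7)))), Mul(-1, -1811)), -58) = Add(Add(Mul(33, Add(4, Add(-39, Mul(-1, 49), -91))), 1811), -58) = Add(Add(Mul(33, Add(4, Add(-39, -49, -91))), 1811), -58) = Add(Add(Mul(33, Add(4, -179)), 1811), -58) = Add(Add(Mul(33, -175), 1811), -58) = Add(Add(-5775, 1811), -58) = Add(-3964, -58) = -4022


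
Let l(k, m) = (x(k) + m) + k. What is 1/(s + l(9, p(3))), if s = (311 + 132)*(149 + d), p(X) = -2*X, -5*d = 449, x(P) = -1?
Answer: 5/131138 ≈ 3.8128e-5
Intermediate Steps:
d = -449/5 (d = -⅕*449 = -449/5 ≈ -89.800)
s = 131128/5 (s = (311 + 132)*(149 - 449/5) = 443*(296/5) = 131128/5 ≈ 26226.)
l(k, m) = -1 + k + m (l(k, m) = (-1 + m) + k = -1 + k + m)
1/(s + l(9, p(3))) = 1/(131128/5 + (-1 + 9 - 2*3)) = 1/(131128/5 + (-1 + 9 - 6)) = 1/(131128/5 + 2) = 1/(131138/5) = 5/131138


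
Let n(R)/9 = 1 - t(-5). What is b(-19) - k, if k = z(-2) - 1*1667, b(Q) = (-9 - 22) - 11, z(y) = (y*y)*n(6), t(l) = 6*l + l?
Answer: 329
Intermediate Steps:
t(l) = 7*l
n(R) = 324 (n(R) = 9*(1 - 7*(-5)) = 9*(1 - 1*(-35)) = 9*(1 + 35) = 9*36 = 324)
z(y) = 324*y² (z(y) = (y*y)*324 = y²*324 = 324*y²)
b(Q) = -42 (b(Q) = -31 - 11 = -42)
k = -371 (k = 324*(-2)² - 1*1667 = 324*4 - 1667 = 1296 - 1667 = -371)
b(-19) - k = -42 - 1*(-371) = -42 + 371 = 329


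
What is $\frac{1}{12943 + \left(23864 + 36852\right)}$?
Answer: $\frac{1}{73659} \approx 1.3576 \cdot 10^{-5}$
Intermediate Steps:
$\frac{1}{12943 + \left(23864 + 36852\right)} = \frac{1}{12943 + 60716} = \frac{1}{73659}$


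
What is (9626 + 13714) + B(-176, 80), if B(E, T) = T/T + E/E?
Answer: 23342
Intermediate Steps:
B(E, T) = 2 (B(E, T) = 1 + 1 = 2)
(9626 + 13714) + B(-176, 80) = (9626 + 13714) + 2 = 23340 + 2 = 23342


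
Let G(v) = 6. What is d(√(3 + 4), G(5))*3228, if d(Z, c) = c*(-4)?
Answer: -77472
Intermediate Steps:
d(Z, c) = -4*c
d(√(3 + 4), G(5))*3228 = -4*6*3228 = -24*3228 = -77472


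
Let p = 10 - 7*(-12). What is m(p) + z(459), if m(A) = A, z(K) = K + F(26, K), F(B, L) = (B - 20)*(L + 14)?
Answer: 3391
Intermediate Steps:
p = 94 (p = 10 + 84 = 94)
F(B, L) = (-20 + B)*(14 + L)
z(K) = 84 + 7*K (z(K) = K + (-280 - 20*K + 14*26 + 26*K) = K + (-280 - 20*K + 364 + 26*K) = K + (84 + 6*K) = 84 + 7*K)
m(p) + z(459) = 94 + (84 + 7*459) = 94 + (84 + 3213) = 94 + 3297 = 3391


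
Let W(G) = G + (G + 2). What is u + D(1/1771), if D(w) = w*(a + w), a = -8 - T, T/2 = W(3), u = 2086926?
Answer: 6545520227863/3136441 ≈ 2.0869e+6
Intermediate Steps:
W(G) = 2 + 2*G (W(G) = G + (2 + G) = 2 + 2*G)
T = 16 (T = 2*(2 + 2*3) = 2*(2 + 6) = 2*8 = 16)
a = -24 (a = -8 - 1*16 = -8 - 16 = -24)
D(w) = w*(-24 + w)
u + D(1/1771) = 2086926 + (-24 + 1/1771)/1771 = 2086926 + (1/1771)*(-42503/1771) = 2086926 - 42503/3136441 = 6545520227863/3136441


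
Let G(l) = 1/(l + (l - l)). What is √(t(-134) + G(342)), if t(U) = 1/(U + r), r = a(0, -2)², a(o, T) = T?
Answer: I*√65455/3705 ≈ 0.069053*I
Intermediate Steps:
G(l) = 1/l (G(l) = 1/(l + 0) = 1/l)
r = 4 (r = (-2)² = 4)
t(U) = 1/(4 + U) (t(U) = 1/(U + 4) = 1/(4 + U))
√(t(-134) + G(342)) = √(1/(4 - 134) + 1/342) = √(1/(-130) + 1/342) = √(-1/130 + 1/342) = √(-53/11115) = I*√65455/3705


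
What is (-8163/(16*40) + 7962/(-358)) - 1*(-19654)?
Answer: 2247553223/114560 ≈ 19619.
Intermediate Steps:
(-8163/(16*40) + 7962/(-358)) - 1*(-19654) = (-8163/640 + 7962*(-1/358)) + 19654 = (-8163*1/640 - 3981/179) + 19654 = (-8163/640 - 3981/179) + 19654 = -4009017/114560 + 19654 = 2247553223/114560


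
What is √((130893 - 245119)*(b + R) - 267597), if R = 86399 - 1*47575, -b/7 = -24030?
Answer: I*√23648933281 ≈ 1.5378e+5*I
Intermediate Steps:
b = 168210 (b = -7*(-24030) = 168210)
R = 38824 (R = 86399 - 47575 = 38824)
√((130893 - 245119)*(b + R) - 267597) = √((130893 - 245119)*(168210 + 38824) - 267597) = √(-114226*207034 - 267597) = √(-23648665684 - 267597) = √(-23648933281) = I*√23648933281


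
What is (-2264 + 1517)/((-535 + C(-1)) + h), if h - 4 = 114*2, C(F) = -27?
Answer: 249/110 ≈ 2.2636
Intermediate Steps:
h = 232 (h = 4 + 114*2 = 4 + 228 = 232)
(-2264 + 1517)/((-535 + C(-1)) + h) = (-2264 + 1517)/((-535 - 27) + 232) = -747/(-562 + 232) = -747/(-330) = -747*(-1/330) = 249/110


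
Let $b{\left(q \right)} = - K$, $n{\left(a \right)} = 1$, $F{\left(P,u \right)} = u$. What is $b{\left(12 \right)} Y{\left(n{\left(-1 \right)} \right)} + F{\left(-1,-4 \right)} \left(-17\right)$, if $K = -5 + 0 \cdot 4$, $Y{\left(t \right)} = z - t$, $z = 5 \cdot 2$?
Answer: $113$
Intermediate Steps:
$z = 10$
$Y{\left(t \right)} = 10 - t$
$K = -5$ ($K = -5 + 0 = -5$)
$b{\left(q \right)} = 5$ ($b{\left(q \right)} = \left(-1\right) \left(-5\right) = 5$)
$b{\left(12 \right)} Y{\left(n{\left(-1 \right)} \right)} + F{\left(-1,-4 \right)} \left(-17\right) = 5 \left(10 - 1\right) - -68 = 5 \left(10 - 1\right) + 68 = 5 \cdot 9 + 68 = 45 + 68 = 113$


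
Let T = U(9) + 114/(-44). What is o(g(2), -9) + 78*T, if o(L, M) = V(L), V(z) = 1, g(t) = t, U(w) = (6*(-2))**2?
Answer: 121340/11 ≈ 11031.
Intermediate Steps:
U(w) = 144 (U(w) = (-12)**2 = 144)
o(L, M) = 1
T = 3111/22 (T = 144 + 114/(-44) = 144 + 114*(-1/44) = 144 - 57/22 = 3111/22 ≈ 141.41)
o(g(2), -9) + 78*T = 1 + 78*(3111/22) = 1 + 121329/11 = 121340/11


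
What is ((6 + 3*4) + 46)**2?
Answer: 4096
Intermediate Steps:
((6 + 3*4) + 46)**2 = ((6 + 12) + 46)**2 = (18 + 46)**2 = 64**2 = 4096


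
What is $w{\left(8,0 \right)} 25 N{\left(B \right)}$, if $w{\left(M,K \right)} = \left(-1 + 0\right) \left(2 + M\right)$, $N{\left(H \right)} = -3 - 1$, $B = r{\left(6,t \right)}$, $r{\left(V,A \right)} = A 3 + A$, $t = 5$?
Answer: $1000$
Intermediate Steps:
$r{\left(V,A \right)} = 4 A$ ($r{\left(V,A \right)} = 3 A + A = 4 A$)
$B = 20$ ($B = 4 \cdot 5 = 20$)
$N{\left(H \right)} = -4$
$w{\left(M,K \right)} = -2 - M$ ($w{\left(M,K \right)} = - (2 + M) = -2 - M$)
$w{\left(8,0 \right)} 25 N{\left(B \right)} = \left(-2 - 8\right) 25 \left(-4\right) = \left(-10\right) 25 \left(-4\right) = \left(-250\right) \left(-4\right) = 1000$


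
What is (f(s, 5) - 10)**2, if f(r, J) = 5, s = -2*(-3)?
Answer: 25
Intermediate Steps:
s = 6
(f(s, 5) - 10)**2 = (5 - 10)**2 = (-5)**2 = 25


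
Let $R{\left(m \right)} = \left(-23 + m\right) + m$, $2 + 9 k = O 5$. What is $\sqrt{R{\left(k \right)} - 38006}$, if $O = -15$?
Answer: $\frac{i \sqrt{342415}}{3} \approx 195.05 i$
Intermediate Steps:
$k = - \frac{77}{9}$ ($k = - \frac{2}{9} + \frac{\left(-15\right) 5}{9} = - \frac{2}{9} + \frac{1}{9} \left(-75\right) = - \frac{2}{9} - \frac{25}{3} = - \frac{77}{9} \approx -8.5556$)
$R{\left(m \right)} = -23 + 2 m$
$\sqrt{R{\left(k \right)} - 38006} = \sqrt{\left(-23 + 2 \left(- \frac{77}{9}\right)\right) - 38006} = \sqrt{\left(-23 - \frac{154}{9}\right) - 38006} = \sqrt{- \frac{361}{9} - 38006} = \sqrt{- \frac{342415}{9}} = \frac{i \sqrt{342415}}{3}$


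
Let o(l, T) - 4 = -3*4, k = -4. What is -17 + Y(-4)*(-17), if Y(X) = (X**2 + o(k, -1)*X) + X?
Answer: -765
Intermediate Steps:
o(l, T) = -8 (o(l, T) = 4 - 3*4 = 4 - 12 = -8)
Y(X) = X**2 - 7*X (Y(X) = (X**2 - 8*X) + X = X**2 - 7*X)
-17 + Y(-4)*(-17) = -17 - 4*(-7 - 4)*(-17) = -17 - 4*(-11)*(-17) = -17 + 44*(-17) = -17 - 748 = -765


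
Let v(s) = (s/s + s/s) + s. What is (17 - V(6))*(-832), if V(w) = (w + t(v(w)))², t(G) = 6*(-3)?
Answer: 105664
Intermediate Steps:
v(s) = 2 + s (v(s) = (1 + 1) + s = 2 + s)
t(G) = -18
V(w) = (-18 + w)² (V(w) = (w - 18)² = (-18 + w)²)
(17 - V(6))*(-832) = (17 - (-18 + 6)²)*(-832) = (17 - 1*(-12)²)*(-832) = (17 - 1*144)*(-832) = (17 - 144)*(-832) = -127*(-832) = 105664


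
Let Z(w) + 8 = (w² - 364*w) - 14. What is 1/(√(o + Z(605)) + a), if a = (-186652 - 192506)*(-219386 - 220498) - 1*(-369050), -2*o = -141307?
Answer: 333571813444/55635077362159369137695 - 3*√96194/55635077362159369137695 ≈ 5.9957e-12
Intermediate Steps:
o = 141307/2 (o = -½*(-141307) = 141307/2 ≈ 70654.)
Z(w) = -22 + w² - 364*w (Z(w) = -8 + ((w² - 364*w) - 14) = -8 + (-14 + w² - 364*w) = -22 + w² - 364*w)
a = 166785906722 (a = -379158*(-439884) + 369050 = 166785537672 + 369050 = 166785906722)
1/(√(o + Z(605)) + a) = 1/(√(141307/2 + (-22 + 605² - 364*605)) + 166785906722) = 1/(√(141307/2 + (-22 + 366025 - 220220)) + 166785906722) = 1/(√(141307/2 + 145783) + 166785906722) = 1/(√(432873/2) + 166785906722) = 1/(3*√96194/2 + 166785906722) = 1/(166785906722 + 3*√96194/2)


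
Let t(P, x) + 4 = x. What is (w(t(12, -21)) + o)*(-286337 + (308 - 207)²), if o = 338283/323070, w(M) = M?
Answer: 32376807932/4895 ≈ 6.6143e+6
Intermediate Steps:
t(P, x) = -4 + x
o = 10251/9790 (o = 338283*(1/323070) = 10251/9790 ≈ 1.0471)
(w(t(12, -21)) + o)*(-286337 + (308 - 207)²) = ((-4 - 21) + 10251/9790)*(-286337 + (308 - 207)²) = (-25 + 10251/9790)*(-286337 + 101²) = -234499*(-286337 + 10201)/9790 = -234499/9790*(-276136) = 32376807932/4895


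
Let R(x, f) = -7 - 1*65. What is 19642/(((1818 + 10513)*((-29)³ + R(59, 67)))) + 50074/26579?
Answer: 247593901656/131426005249 ≈ 1.8839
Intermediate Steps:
R(x, f) = -72 (R(x, f) = -7 - 65 = -72)
19642/(((1818 + 10513)*((-29)³ + R(59, 67)))) + 50074/26579 = 19642/(((1818 + 10513)*((-29)³ - 72))) + 50074/26579 = 19642/((12331*(-24389 - 72))) + 50074*(1/26579) = 19642/((12331*(-24461))) + 50074/26579 = 19642/(-301628591) + 50074/26579 = 19642*(-1/301628591) + 50074/26579 = -322/4944731 + 50074/26579 = 247593901656/131426005249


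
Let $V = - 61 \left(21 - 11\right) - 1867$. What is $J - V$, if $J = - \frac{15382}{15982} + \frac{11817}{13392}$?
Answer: $\frac{29452083991}{11890608} \approx 2476.9$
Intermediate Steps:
$J = - \frac{952025}{11890608}$ ($J = \left(-15382\right) \frac{1}{15982} + 11817 \cdot \frac{1}{13392} = - \frac{7691}{7991} + \frac{1313}{1488} = - \frac{952025}{11890608} \approx -0.080065$)
$V = -2477$ ($V = \left(-61\right) 10 - 1867 = -610 - 1867 = -2477$)
$J - V = - \frac{952025}{11890608} - -2477 = - \frac{952025}{11890608} + 2477 = \frac{29452083991}{11890608}$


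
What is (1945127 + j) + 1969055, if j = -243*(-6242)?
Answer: 5430988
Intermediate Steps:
j = 1516806
(1945127 + j) + 1969055 = (1945127 + 1516806) + 1969055 = 3461933 + 1969055 = 5430988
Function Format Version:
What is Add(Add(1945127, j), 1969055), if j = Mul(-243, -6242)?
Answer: 5430988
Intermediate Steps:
j = 1516806
Add(Add(1945127, j), 1969055) = Add(Add(1945127, 1516806), 1969055) = Add(3461933, 1969055) = 5430988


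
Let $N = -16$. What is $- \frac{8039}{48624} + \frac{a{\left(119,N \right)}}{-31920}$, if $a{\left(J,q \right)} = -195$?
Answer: $- \frac{64355}{404187} \approx -0.15922$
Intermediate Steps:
$- \frac{8039}{48624} + \frac{a{\left(119,N \right)}}{-31920} = - \frac{8039}{48624} - \frac{195}{-31920} = \left(-8039\right) \frac{1}{48624} - - \frac{13}{2128} = - \frac{8039}{48624} + \frac{13}{2128} = - \frac{64355}{404187}$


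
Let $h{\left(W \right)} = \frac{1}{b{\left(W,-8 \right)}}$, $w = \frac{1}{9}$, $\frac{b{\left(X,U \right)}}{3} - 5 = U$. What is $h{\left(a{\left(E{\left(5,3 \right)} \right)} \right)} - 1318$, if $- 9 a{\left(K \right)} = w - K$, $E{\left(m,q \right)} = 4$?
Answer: $- \frac{11863}{9} \approx -1318.1$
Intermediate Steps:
$b{\left(X,U \right)} = 15 + 3 U$
$w = \frac{1}{9} \approx 0.11111$
$a{\left(K \right)} = - \frac{1}{81} + \frac{K}{9}$ ($a{\left(K \right)} = - \frac{\frac{1}{9} - K}{9} = - \frac{1}{81} + \frac{K}{9}$)
$h{\left(W \right)} = - \frac{1}{9}$ ($h{\left(W \right)} = \frac{1}{15 + 3 \left(-8\right)} = \frac{1}{15 - 24} = \frac{1}{-9} = - \frac{1}{9}$)
$h{\left(a{\left(E{\left(5,3 \right)} \right)} \right)} - 1318 = - \frac{1}{9} - 1318 = - \frac{11863}{9}$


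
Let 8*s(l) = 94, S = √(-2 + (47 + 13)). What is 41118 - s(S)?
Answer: 164425/4 ≈ 41106.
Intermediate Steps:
S = √58 (S = √(-2 + 60) = √58 ≈ 7.6158)
s(l) = 47/4 (s(l) = (⅛)*94 = 47/4)
41118 - s(S) = 41118 - 1*47/4 = 41118 - 47/4 = 164425/4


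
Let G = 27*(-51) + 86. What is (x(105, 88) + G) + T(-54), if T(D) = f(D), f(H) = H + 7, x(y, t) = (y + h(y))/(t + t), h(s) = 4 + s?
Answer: -117637/88 ≈ -1336.8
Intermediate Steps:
x(y, t) = (4 + 2*y)/(2*t) (x(y, t) = (y + (4 + y))/(t + t) = (4 + 2*y)/((2*t)) = (4 + 2*y)*(1/(2*t)) = (4 + 2*y)/(2*t))
f(H) = 7 + H
T(D) = 7 + D
G = -1291 (G = -1377 + 86 = -1291)
(x(105, 88) + G) + T(-54) = ((2 + 105)/88 - 1291) + (7 - 54) = ((1/88)*107 - 1291) - 47 = (107/88 - 1291) - 47 = -113501/88 - 47 = -117637/88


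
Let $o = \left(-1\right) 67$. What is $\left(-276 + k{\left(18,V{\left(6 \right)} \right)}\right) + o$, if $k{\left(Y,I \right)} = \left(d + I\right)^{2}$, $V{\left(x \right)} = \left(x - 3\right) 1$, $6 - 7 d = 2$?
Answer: $- \frac{16182}{49} \approx -330.25$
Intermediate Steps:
$d = \frac{4}{7}$ ($d = \frac{6}{7} - \frac{2}{7} = \frac{4}{7} \approx 0.57143$)
$V{\left(x \right)} = -3 + x$ ($V{\left(x \right)} = \left(-3 + x\right) 1 = -3 + x$)
$k{\left(Y,I \right)} = \left(\frac{4}{7} + I\right)^{2}$
$o = -67$
$\left(-276 + k{\left(18,V{\left(6 \right)} \right)}\right) + o = \left(-276 + \frac{\left(4 + 7 \left(-3 + 6\right)\right)^{2}}{49}\right) - 67 = \left(-276 + \frac{\left(4 + 7 \cdot 3\right)^{2}}{49}\right) - 67 = \left(-276 + \frac{\left(4 + 21\right)^{2}}{49}\right) - 67 = \left(-276 + \frac{25^{2}}{49}\right) - 67 = \left(-276 + \frac{1}{49} \cdot 625\right) - 67 = \left(-276 + \frac{625}{49}\right) - 67 = - \frac{12899}{49} - 67 = - \frac{16182}{49}$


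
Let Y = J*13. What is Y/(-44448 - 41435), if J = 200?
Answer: -2600/85883 ≈ -0.030274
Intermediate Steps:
Y = 2600 (Y = 200*13 = 2600)
Y/(-44448 - 41435) = 2600/(-44448 - 41435) = 2600/(-85883) = 2600*(-1/85883) = -2600/85883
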